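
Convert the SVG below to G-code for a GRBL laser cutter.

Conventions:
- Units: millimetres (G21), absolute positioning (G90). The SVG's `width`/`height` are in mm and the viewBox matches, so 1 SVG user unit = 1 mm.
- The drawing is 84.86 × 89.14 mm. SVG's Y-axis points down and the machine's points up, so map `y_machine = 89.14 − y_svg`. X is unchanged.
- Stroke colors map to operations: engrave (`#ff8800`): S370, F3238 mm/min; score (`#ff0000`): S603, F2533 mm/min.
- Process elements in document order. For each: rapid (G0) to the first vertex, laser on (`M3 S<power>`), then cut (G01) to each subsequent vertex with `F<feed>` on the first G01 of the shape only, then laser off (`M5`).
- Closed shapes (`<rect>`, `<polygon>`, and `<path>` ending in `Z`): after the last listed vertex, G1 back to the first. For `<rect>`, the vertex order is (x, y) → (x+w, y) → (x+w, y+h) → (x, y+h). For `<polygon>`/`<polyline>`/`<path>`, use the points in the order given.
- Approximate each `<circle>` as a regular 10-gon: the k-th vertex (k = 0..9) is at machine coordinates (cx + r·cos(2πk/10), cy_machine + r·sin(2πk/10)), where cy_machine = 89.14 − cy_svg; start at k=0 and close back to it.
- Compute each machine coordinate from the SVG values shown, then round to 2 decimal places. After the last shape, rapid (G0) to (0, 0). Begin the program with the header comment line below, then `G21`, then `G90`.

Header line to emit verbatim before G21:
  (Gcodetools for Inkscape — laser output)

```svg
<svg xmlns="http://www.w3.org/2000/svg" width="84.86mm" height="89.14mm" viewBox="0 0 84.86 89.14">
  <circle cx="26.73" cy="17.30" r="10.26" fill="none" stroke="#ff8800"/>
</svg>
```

viewBox `0 0 84.86 89.14` with mm width/height → 1 unit = 1 mm. Flip: y_m = 89.14 − y_svg.

**Shape 1** — `<circle>` circle, stroke `#ff8800` → engrave (S370, F3238). Machine vertices: (36.99,71.84) → (35.03,77.87) → (29.90,81.60) → (23.56,81.60) → (18.43,77.87) → (16.47,71.84) → (18.43,65.81) → (23.56,62.08) → (29.90,62.08) → (35.03,65.81) → (36.99,71.84). Closed: final G1 returns to the first vertex.

(Gcodetools for Inkscape — laser output)
G21
G90
G0 X36.99 Y71.84
M3 S370
G01 X35.03 Y77.87 F3238
G01 X29.90 Y81.60
G01 X23.56 Y81.60
G01 X18.43 Y77.87
G01 X16.47 Y71.84
G01 X18.43 Y65.81
G01 X23.56 Y62.08
G01 X29.90 Y62.08
G01 X35.03 Y65.81
G01 X36.99 Y71.84
M5
G0 X0.00 Y0.00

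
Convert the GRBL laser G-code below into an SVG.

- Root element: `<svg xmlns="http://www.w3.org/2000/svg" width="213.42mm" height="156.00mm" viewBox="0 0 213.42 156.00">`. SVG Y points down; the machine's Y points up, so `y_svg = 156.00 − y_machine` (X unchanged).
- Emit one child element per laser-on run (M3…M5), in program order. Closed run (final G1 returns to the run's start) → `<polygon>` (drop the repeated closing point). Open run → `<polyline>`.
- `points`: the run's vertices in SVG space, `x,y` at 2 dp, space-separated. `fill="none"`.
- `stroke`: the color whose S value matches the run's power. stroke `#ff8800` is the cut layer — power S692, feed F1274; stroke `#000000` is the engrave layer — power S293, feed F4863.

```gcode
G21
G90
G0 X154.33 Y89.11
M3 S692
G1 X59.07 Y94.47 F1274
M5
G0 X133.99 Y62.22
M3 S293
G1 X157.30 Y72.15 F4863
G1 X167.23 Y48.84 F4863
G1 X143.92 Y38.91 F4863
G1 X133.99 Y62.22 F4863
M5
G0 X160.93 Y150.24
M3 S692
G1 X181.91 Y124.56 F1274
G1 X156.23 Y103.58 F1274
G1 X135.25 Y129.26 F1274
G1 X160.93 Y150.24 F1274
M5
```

<svg xmlns="http://www.w3.org/2000/svg" width="213.42mm" height="156.00mm" viewBox="0 0 213.42 156.00">
  <polyline points="154.33,66.89 59.07,61.53" fill="none" stroke="#ff8800"/>
  <polygon points="133.99,93.78 157.30,83.85 167.23,107.16 143.92,117.09" fill="none" stroke="#000000"/>
  <polygon points="160.93,5.76 181.91,31.44 156.23,52.42 135.25,26.74" fill="none" stroke="#ff8800"/>
</svg>

y_svg = 156.00 − y_m.

[1] S692→`#ff8800` (cut); open run; points: 154.33,66.89 59.07,61.53

[2] S293→`#000000` (engrave); closed run; points: 133.99,93.78 157.30,83.85 167.23,107.16 143.92,117.09

[3] S692→`#ff8800` (cut); closed run; points: 160.93,5.76 181.91,31.44 156.23,52.42 135.25,26.74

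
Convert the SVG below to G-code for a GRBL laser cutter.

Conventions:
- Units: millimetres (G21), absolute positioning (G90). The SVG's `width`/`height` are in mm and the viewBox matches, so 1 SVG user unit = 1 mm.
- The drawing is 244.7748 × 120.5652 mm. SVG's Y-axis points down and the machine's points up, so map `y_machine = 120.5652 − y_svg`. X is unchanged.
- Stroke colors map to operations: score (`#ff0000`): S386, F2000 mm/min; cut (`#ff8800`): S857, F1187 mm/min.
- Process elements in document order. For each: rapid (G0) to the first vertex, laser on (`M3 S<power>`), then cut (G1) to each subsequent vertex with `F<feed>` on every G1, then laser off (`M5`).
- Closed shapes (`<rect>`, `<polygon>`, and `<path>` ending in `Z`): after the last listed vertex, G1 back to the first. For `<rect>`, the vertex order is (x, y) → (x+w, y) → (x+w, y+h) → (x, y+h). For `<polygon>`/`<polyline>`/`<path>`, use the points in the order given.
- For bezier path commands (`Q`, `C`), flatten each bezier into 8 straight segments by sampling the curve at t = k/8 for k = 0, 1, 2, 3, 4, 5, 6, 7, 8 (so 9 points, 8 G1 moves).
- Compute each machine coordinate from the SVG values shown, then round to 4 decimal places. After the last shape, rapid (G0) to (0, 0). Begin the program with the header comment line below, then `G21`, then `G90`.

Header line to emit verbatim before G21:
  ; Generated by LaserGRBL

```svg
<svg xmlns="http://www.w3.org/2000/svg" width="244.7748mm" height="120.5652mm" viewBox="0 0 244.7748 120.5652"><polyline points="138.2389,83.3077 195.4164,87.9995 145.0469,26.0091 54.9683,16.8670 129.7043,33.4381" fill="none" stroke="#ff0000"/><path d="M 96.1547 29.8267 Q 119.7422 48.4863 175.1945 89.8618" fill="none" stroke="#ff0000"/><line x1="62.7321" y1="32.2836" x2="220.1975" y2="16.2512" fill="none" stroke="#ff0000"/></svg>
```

; Generated by LaserGRBL
G21
G90
G0 X138.2389 Y37.2575
M3 S386
G1 X195.4164 Y32.5657 F2000
G1 X145.0469 Y94.5561 F2000
G1 X54.9683 Y103.6982 F2000
G1 X129.7043 Y87.1271 F2000
M5
G0 X96.1547 Y90.7385
M3 S386
G1 X102.5495 Y85.7187 F2000
G1 X109.9400 Y79.9890 F2000
G1 X118.3263 Y73.5494 F2000
G1 X127.7084 Y66.3999 F2000
G1 X138.0863 Y58.5406 F2000
G1 X149.4599 Y49.9714 F2000
G1 X161.8293 Y40.6923 F2000
G1 X175.1945 Y30.7034 F2000
M5
G0 X62.7321 Y88.2816
M3 S386
G1 X220.1975 Y104.3140 F2000
M5
G0 X0.0000 Y0.0000

1 u = 1 mm; y_m = 120.5652 − y.

[1] `<polyline>` open polyline, #ff0000→score S386 F2000: (138.2389,37.2575) → (195.4164,32.5657) → (145.0469,94.5561) → (54.9683,103.6982) → (129.7043,87.1271)

[2] `<path>` quadratic bezier, #ff0000→score S386 F2000: (96.1547,90.7385) → (102.5495,85.7187) → (109.9400,79.9890) → (118.3263,73.5494) → (127.7084,66.3999) → (138.0863,58.5406) → (149.4599,49.9714) → (161.8293,40.6923) → (175.1945,30.7034)

[3] `<line>` line segment, #ff0000→score S386 F2000: (62.7321,88.2816) → (220.1975,104.3140)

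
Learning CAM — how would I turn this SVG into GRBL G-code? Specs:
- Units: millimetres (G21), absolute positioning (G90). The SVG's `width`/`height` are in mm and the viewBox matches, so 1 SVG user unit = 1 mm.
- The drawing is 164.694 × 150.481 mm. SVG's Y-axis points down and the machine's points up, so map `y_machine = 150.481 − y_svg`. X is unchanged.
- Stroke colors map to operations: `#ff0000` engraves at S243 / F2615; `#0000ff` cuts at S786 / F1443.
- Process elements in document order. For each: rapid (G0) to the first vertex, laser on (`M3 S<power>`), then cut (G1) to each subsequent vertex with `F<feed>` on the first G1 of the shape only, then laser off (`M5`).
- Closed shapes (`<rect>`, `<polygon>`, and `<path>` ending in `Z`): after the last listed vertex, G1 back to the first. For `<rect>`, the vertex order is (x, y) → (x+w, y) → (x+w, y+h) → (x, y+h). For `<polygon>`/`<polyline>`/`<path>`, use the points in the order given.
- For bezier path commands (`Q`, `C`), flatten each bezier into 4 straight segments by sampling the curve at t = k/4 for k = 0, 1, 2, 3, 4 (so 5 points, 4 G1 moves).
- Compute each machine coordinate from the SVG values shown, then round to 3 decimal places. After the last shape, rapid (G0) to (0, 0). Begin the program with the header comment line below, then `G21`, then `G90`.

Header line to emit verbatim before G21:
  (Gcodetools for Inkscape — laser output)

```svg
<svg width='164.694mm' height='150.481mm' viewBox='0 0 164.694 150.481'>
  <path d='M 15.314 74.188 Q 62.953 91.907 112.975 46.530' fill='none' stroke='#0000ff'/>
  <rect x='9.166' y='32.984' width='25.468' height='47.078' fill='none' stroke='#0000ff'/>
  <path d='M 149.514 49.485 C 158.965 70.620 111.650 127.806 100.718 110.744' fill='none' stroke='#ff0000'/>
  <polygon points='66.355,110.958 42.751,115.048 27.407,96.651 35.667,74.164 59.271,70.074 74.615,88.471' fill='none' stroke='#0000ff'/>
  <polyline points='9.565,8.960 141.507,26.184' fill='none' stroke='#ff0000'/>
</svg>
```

(Gcodetools for Inkscape — laser output)
G21
G90
G0 X15.314 Y76.293
M3 S786
G1 X39.282 Y71.377 F1443
G1 X63.549 Y74.348
G1 X88.113 Y85.206
G1 X112.975 Y103.951
M5
G0 X9.166 Y117.497
M3 S786
G1 X34.634 Y117.497 F1443
G1 X34.634 Y70.419
G1 X9.166 Y70.419
G1 X9.166 Y117.497
M5
G0 X149.514 Y100.996
M3 S243
G1 X147.414 Y80.109 F2615
G1 X132.760 Y56.043
G1 X114.283 Y39.139
G1 X100.718 Y39.737
M5
G0 X66.355 Y39.523
M3 S786
G1 X42.751 Y35.433 F1443
G1 X27.407 Y53.830
G1 X35.667 Y76.317
G1 X59.271 Y80.407
G1 X74.615 Y62.010
G1 X66.355 Y39.523
M5
G0 X9.565 Y141.521
M3 S243
G1 X141.507 Y124.297 F2615
M5
G0 X0.000 Y0.000

1 u = 1 mm; y_m = 150.481 − y.

[1] `<path>` quadratic bezier, #0000ff→cut S786 F1443: (15.314,76.293) → (39.282,71.377) → (63.549,74.348) → (88.113,85.206) → (112.975,103.951)

[2] `<rect>` rectangle, #0000ff→cut S786 F1443: (9.166,117.497) → (34.634,117.497) → (34.634,70.419) → (9.166,70.419) → (9.166,117.497) (closed)

[3] `<path>` cubic bezier, #ff0000→engrave S243 F2615: (149.514,100.996) → (147.414,80.109) → (132.760,56.043) → (114.283,39.139) → (100.718,39.737)

[4] `<polygon>` regular polygon, #0000ff→cut S786 F1443: (66.355,39.523) → (42.751,35.433) → (27.407,53.830) → (35.667,76.317) → (59.271,80.407) → (74.615,62.010) → (66.355,39.523) (closed)

[5] `<polyline>` line segment, #ff0000→engrave S243 F2615: (9.565,141.521) → (141.507,124.297)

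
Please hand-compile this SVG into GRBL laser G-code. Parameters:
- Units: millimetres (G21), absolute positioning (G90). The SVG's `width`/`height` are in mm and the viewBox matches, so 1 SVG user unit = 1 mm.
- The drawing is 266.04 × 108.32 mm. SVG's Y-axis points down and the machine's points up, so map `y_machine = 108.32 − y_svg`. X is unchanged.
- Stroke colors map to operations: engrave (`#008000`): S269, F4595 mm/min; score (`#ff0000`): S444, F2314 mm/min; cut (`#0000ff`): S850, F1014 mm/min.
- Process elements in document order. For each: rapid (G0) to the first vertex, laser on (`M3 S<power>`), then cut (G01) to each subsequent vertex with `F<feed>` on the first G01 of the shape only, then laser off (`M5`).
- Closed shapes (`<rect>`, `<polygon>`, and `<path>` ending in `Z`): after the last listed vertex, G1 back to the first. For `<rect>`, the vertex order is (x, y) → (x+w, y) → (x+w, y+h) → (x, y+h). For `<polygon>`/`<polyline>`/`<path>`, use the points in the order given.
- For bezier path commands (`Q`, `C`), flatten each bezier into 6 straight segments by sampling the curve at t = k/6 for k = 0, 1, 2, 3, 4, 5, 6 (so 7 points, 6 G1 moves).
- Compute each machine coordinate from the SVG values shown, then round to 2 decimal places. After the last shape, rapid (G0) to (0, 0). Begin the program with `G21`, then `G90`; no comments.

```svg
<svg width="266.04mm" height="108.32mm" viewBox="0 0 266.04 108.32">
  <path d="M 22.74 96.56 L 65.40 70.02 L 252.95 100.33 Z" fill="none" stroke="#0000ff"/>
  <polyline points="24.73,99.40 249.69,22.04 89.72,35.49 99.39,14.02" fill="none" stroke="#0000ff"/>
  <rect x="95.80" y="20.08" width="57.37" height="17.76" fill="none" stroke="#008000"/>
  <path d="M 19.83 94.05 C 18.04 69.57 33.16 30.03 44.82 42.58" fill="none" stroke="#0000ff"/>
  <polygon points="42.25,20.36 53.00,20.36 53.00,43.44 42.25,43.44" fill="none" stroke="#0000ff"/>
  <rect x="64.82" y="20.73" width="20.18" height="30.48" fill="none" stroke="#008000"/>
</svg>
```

G21
G90
G0 X22.74 Y11.76
M3 S850
G01 X65.40 Y38.30 F1014
G01 X252.95 Y7.99
G01 X22.74 Y11.76
M5
G0 X24.73 Y8.92
M3 S850
G01 X249.69 Y86.28 F1014
G01 X89.72 Y72.83
G01 X99.39 Y94.30
M5
G0 X95.80 Y88.24
M3 S269
G01 X153.17 Y88.24 F4595
G01 X153.17 Y70.48
G01 X95.80 Y70.48
G01 X95.80 Y88.24
M5
G0 X19.83 Y14.27
M3 S850
G01 X20.25 Y27.45 F1014
G01 X22.92 Y41.28
G01 X27.28 Y53.89
G01 X32.76 Y63.41
G01 X38.80 Y67.99
G01 X44.82 Y65.74
M5
G0 X42.25 Y87.96
M3 S850
G01 X53.00 Y87.96 F1014
G01 X53.00 Y64.88
G01 X42.25 Y64.88
G01 X42.25 Y87.96
M5
G0 X64.82 Y87.59
M3 S269
G01 X85.00 Y87.59 F4595
G01 X85.00 Y57.11
G01 X64.82 Y57.11
G01 X64.82 Y87.59
M5
G0 X0.00 Y0.00

viewBox `0 0 266.04 108.32` with mm width/height → 1 unit = 1 mm. Flip: y_m = 108.32 − y_svg.

**Shape 1** — `<path>` closed polygon, stroke `#0000ff` → cut (S850, F1014). Machine vertices: (22.74,11.76) → (65.40,38.30) → (252.95,7.99) → (22.74,11.76). Closed: final G1 returns to the first vertex.

**Shape 2** — `<polyline>` open polyline, stroke `#0000ff` → cut (S850, F1014). Machine vertices: (24.73,8.92) → (249.69,86.28) → (89.72,72.83) → (99.39,94.30). Open path.

**Shape 3** — `<rect>` rectangle, stroke `#008000` → engrave (S269, F4595). Machine vertices: (95.80,88.24) → (153.17,88.24) → (153.17,70.48) → (95.80,70.48) → (95.80,88.24). Closed: final G1 returns to the first vertex.

**Shape 4** — `<path>` cubic bezier, stroke `#0000ff` → cut (S850, F1014). Control points (SVG): P0=(19.83,94.05), P1=(18.04,69.57), P2=(33.16,30.03), P3=(44.82,42.58); sampled at t=k/6. Machine vertices: (19.83,14.27) → (20.25,27.45) → (22.92,41.28) → (27.28,53.89) → (32.76,63.41) → (38.80,67.99) → (44.82,65.74). Open path.

**Shape 5** — `<polygon>` rectangle, stroke `#0000ff` → cut (S850, F1014). Machine vertices: (42.25,87.96) → (53.00,87.96) → (53.00,64.88) → (42.25,64.88) → (42.25,87.96). Closed: final G1 returns to the first vertex.

**Shape 6** — `<rect>` rectangle, stroke `#008000` → engrave (S269, F4595). Machine vertices: (64.82,87.59) → (85.00,87.59) → (85.00,57.11) → (64.82,57.11) → (64.82,87.59). Closed: final G1 returns to the first vertex.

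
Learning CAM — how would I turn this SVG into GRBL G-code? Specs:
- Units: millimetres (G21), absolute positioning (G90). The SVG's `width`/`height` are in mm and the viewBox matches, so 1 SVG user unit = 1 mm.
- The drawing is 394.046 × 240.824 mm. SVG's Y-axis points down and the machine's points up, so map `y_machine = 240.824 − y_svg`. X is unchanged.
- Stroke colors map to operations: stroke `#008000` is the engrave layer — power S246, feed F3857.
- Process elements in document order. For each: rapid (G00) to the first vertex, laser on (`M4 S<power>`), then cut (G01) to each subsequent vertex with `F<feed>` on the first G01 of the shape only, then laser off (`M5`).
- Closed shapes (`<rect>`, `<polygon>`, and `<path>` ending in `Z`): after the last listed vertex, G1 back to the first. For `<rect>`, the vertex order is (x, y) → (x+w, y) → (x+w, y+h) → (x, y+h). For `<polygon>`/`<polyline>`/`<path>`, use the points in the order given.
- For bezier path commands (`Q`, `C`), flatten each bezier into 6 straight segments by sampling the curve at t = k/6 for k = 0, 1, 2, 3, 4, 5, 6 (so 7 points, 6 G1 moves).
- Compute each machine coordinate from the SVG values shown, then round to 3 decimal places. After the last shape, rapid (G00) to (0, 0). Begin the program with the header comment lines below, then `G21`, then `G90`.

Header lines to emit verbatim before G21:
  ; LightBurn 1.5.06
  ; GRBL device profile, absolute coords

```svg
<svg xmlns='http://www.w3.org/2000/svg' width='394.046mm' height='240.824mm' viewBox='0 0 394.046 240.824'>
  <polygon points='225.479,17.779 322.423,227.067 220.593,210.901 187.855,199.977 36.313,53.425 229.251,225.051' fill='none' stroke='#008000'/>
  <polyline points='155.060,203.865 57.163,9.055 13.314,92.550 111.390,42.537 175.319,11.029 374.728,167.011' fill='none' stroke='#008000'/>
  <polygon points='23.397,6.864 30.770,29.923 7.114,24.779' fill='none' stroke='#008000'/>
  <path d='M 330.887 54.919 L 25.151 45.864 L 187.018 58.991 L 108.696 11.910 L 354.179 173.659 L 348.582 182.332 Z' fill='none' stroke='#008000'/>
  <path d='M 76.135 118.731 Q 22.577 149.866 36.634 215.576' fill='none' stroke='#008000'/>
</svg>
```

; LightBurn 1.5.06
; GRBL device profile, absolute coords
G21
G90
G00 X225.479 Y223.045
M4 S246
G01 X322.423 Y13.757 F3857
G01 X220.593 Y29.923
G01 X187.855 Y40.847
G01 X36.313 Y187.399
G01 X229.251 Y15.773
G01 X225.479 Y223.045
M5
G00 X155.060 Y36.959
M4 S246
G01 X57.163 Y231.769 F3857
G01 X13.314 Y148.274
G01 X111.390 Y198.287
G01 X175.319 Y229.795
G01 X374.728 Y73.813
M5
G00 X23.397 Y233.960
M4 S246
G01 X30.770 Y210.901 F3857
G01 X7.114 Y216.045
G01 X23.397 Y233.960
M5
G00 X330.887 Y185.905
M4 S246
G01 X25.151 Y194.960 F3857
G01 X187.018 Y181.833
G01 X108.696 Y228.914
G01 X354.179 Y67.165
G01 X348.582 Y58.492
G01 X330.887 Y185.905
M5
G00 X76.135 Y122.093
M4 S246
G01 X60.161 Y110.754 F3857
G01 X47.942 Y97.495
G01 X39.481 Y82.314
G01 X34.775 Y65.213
G01 X33.827 Y46.191
G01 X36.634 Y25.248
M5
G00 X0.000 Y0.000

1 u = 1 mm; y_m = 240.824 − y.

[1] `<polygon>` closed polygon, #008000→engrave S246 F3857: (225.479,223.045) → (322.423,13.757) → (220.593,29.923) → (187.855,40.847) → (36.313,187.399) → (229.251,15.773) → (225.479,223.045) (closed)

[2] `<polyline>` open polyline, #008000→engrave S246 F3857: (155.060,36.959) → (57.163,231.769) → (13.314,148.274) → (111.390,198.287) → (175.319,229.795) → (374.728,73.813)

[3] `<polygon>` regular polygon, #008000→engrave S246 F3857: (23.397,233.960) → (30.770,210.901) → (7.114,216.045) → (23.397,233.960) (closed)

[4] `<path>` closed polygon, #008000→engrave S246 F3857: (330.887,185.905) → (25.151,194.960) → (187.018,181.833) → (108.696,228.914) → (354.179,67.165) → (348.582,58.492) → (330.887,185.905) (closed)

[5] `<path>` quadratic bezier, #008000→engrave S246 F3857: (76.135,122.093) → (60.161,110.754) → (47.942,97.495) → (39.481,82.314) → (34.775,65.213) → (33.827,46.191) → (36.634,25.248)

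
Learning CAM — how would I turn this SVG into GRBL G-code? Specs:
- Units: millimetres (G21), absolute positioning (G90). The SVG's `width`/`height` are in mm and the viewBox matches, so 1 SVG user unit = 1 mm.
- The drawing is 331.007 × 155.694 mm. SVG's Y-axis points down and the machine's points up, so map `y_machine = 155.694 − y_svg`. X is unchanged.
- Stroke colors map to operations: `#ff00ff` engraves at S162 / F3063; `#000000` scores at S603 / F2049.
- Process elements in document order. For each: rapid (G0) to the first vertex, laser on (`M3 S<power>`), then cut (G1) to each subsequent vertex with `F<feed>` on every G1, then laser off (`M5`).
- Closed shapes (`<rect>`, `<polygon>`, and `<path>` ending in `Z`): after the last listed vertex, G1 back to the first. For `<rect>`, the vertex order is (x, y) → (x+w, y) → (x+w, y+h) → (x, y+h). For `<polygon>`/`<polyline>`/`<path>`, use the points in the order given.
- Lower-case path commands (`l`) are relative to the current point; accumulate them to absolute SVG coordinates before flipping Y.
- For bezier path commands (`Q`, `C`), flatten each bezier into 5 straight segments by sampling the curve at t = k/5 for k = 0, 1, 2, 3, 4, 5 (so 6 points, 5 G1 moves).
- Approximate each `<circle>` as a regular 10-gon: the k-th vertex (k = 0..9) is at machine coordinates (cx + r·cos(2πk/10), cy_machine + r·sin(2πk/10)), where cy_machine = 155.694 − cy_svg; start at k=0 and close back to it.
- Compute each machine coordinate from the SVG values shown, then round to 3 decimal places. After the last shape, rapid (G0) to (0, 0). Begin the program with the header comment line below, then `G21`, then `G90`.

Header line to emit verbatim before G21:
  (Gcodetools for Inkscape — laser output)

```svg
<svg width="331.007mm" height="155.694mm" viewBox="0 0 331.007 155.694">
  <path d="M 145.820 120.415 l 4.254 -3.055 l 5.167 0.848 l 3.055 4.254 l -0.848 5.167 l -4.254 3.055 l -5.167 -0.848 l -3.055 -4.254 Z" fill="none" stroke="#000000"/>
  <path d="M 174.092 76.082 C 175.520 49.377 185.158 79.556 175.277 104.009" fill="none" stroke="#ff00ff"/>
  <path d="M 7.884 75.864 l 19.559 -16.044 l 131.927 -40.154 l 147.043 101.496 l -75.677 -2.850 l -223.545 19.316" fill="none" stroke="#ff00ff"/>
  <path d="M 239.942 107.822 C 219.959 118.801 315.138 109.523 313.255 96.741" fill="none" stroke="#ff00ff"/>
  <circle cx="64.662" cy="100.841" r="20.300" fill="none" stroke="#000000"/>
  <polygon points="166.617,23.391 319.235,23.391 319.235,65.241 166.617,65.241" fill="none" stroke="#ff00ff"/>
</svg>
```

(Gcodetools for Inkscape — laser output)
G21
G90
G0 X145.820 Y35.279
M3 S603
G1 X150.074 Y38.334 F2049
G1 X155.241 Y37.486 F2049
G1 X158.296 Y33.232 F2049
G1 X157.448 Y28.065 F2049
G1 X153.194 Y25.010 F2049
G1 X148.027 Y25.858 F2049
G1 X144.972 Y30.112 F2049
G1 X145.820 Y35.279 F2049
M5
G0 X174.092 Y79.612
M3 S162
G1 X175.712 Y89.310 F3063
G1 X177.972 Y88.361 F3063
G1 X179.540 Y79.770 F3063
G1 X179.085 Y66.543 F3063
G1 X175.277 Y51.685 F3063
M5
G0 X7.884 Y79.830
M3 S162
G1 X27.443 Y95.874 F3063
G1 X159.370 Y136.028 F3063
G1 X306.413 Y34.532 F3063
G1 X230.736 Y37.382 F3063
G1 X7.191 Y18.066 F3063
M5
G0 X239.942 Y47.872
M3 S162
G1 X240.074 Y43.581 F3063
G1 X257.658 Y43.348 F3063
G1 X282.507 Y46.369 F3063
G1 X304.435 Y51.838 F3063
G1 X313.255 Y58.953 F3063
M5
G0 X84.962 Y54.853
M3 S603
G1 X81.085 Y66.785 F2049
G1 X70.935 Y74.159 F2049
G1 X58.389 Y74.159 F2049
G1 X48.239 Y66.785 F2049
G1 X44.362 Y54.853 F2049
G1 X48.239 Y42.921 F2049
G1 X58.389 Y35.547 F2049
G1 X70.935 Y35.547 F2049
G1 X81.085 Y42.921 F2049
G1 X84.962 Y54.853 F2049
M5
G0 X166.617 Y132.303
M3 S162
G1 X319.235 Y132.303 F3063
G1 X319.235 Y90.453 F3063
G1 X166.617 Y90.453 F3063
G1 X166.617 Y132.303 F3063
M5
G0 X0.000 Y0.000

1 u = 1 mm; y_m = 155.694 − y.

[1] `<path>` regular polygon, #000000→score S603 F2049: (145.820,35.279) → (150.074,38.334) → (155.241,37.486) → (158.296,33.232) → (157.448,28.065) → (153.194,25.010) → (148.027,25.858) → (144.972,30.112) → (145.820,35.279) (closed)

[2] `<path>` cubic bezier, #ff00ff→engrave S162 F3063: (174.092,79.612) → (175.712,89.310) → (177.972,88.361) → (179.540,79.770) → (179.085,66.543) → (175.277,51.685)

[3] `<path>` open polyline, #ff00ff→engrave S162 F3063: (7.884,79.830) → (27.443,95.874) → (159.370,136.028) → (306.413,34.532) → (230.736,37.382) → (7.191,18.066)

[4] `<path>` cubic bezier, #ff00ff→engrave S162 F3063: (239.942,47.872) → (240.074,43.581) → (257.658,43.348) → (282.507,46.369) → (304.435,51.838) → (313.255,58.953)

[5] `<circle>` circle, #000000→score S603 F2049: (84.962,54.853) → (81.085,66.785) → (70.935,74.159) → (58.389,74.159) → (48.239,66.785) → (44.362,54.853) → (48.239,42.921) → (58.389,35.547) → (70.935,35.547) → (81.085,42.921) → (84.962,54.853) (closed)

[6] `<polygon>` rectangle, #ff00ff→engrave S162 F3063: (166.617,132.303) → (319.235,132.303) → (319.235,90.453) → (166.617,90.453) → (166.617,132.303) (closed)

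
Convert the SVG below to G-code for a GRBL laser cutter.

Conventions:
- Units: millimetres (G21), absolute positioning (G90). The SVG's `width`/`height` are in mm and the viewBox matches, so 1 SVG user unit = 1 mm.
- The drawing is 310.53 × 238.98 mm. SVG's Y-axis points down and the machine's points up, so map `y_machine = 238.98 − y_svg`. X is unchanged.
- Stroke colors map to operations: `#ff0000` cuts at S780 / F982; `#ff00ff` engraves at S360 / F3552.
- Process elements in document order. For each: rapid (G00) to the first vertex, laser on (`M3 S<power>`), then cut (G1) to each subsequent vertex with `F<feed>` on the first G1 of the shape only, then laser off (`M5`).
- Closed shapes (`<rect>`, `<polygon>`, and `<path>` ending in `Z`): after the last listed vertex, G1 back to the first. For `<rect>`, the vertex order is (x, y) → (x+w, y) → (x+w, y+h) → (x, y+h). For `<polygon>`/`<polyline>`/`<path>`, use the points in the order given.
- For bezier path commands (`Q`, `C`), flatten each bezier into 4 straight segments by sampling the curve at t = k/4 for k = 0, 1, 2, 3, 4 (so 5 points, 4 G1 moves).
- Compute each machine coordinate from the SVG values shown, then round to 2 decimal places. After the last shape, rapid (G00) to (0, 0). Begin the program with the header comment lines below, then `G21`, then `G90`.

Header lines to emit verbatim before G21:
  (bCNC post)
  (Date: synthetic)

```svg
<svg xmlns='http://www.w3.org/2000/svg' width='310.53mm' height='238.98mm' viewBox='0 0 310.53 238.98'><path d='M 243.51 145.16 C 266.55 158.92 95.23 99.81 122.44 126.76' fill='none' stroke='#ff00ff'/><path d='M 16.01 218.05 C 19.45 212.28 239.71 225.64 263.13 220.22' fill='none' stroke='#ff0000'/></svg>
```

(bCNC post)
(Date: synthetic)
G21
G90
G00 X243.51 Y93.82
M3 S360
G1 X230.49 Y94.68 F3552
G1 X181.41 Y107.97
G1 X133.12 Y118.78
G1 X122.44 Y112.22
M5
G00 X16.01 Y20.93
M3 S780
G1 X52.78 Y22.26 F982
G1 X132.08 Y19.98
G1 X215.12 Y17.62
G1 X263.13 Y18.76
M5
G00 X0.00 Y0.00

viewBox `0 0 310.53 238.98` with mm width/height → 1 unit = 1 mm. Flip: y_m = 238.98 − y_svg.

**Shape 1** — `<path>` cubic bezier, stroke `#ff00ff` → engrave (S360, F3552). Control points (SVG): P0=(243.51,145.16), P1=(266.55,158.92), P2=(95.23,99.81), P3=(122.44,126.76); sampled at t=k/4. Machine vertices: (243.51,93.82) → (230.49,94.68) → (181.41,107.97) → (133.12,118.78) → (122.44,112.22). Open path.

**Shape 2** — `<path>` cubic bezier, stroke `#ff0000` → cut (S780, F982). Control points (SVG): P0=(16.01,218.05), P1=(19.45,212.28), P2=(239.71,225.64), P3=(263.13,220.22); sampled at t=k/4. Machine vertices: (16.01,20.93) → (52.78,22.26) → (132.08,19.98) → (215.12,17.62) → (263.13,18.76). Open path.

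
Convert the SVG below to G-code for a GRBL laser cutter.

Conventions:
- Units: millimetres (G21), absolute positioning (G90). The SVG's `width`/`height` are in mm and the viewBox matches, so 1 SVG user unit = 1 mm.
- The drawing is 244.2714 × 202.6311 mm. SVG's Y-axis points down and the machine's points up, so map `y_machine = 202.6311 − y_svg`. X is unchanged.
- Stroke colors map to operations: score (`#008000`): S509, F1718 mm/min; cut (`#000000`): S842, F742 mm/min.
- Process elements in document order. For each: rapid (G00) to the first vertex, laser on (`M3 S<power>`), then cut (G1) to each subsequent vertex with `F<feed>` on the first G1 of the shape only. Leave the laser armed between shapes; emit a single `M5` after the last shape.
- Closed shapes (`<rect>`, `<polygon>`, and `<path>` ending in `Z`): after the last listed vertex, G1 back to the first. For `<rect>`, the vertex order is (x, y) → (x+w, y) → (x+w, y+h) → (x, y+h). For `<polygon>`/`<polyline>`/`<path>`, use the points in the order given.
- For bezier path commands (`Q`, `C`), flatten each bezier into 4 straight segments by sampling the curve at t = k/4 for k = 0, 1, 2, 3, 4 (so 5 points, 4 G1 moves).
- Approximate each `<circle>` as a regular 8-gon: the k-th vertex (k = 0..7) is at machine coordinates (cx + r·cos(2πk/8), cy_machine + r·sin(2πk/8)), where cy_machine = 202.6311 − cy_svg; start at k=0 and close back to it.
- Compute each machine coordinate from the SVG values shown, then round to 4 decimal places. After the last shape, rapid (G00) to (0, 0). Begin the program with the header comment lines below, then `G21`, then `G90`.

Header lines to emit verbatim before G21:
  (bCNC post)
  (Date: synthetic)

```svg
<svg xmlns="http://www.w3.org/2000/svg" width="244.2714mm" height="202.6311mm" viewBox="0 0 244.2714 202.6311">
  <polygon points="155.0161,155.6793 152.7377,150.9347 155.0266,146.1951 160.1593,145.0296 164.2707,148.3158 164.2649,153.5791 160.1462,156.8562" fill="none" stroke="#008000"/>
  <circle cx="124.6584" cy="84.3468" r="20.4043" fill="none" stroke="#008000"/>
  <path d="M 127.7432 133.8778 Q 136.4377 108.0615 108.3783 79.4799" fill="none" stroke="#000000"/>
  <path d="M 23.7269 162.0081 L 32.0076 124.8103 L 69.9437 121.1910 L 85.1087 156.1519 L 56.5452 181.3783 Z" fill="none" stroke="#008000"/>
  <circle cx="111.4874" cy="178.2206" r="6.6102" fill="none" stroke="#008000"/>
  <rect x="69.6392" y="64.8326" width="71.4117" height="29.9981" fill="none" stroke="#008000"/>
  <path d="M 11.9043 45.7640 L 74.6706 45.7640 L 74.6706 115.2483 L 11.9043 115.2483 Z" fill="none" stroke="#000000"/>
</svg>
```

Since the viewBox matches the mm dimensions, user units are millimetres directly. The only transform is the Y-flip y_m = 202.6311 − y_svg.

Shape 1 is a regular polygon drawn with `<polygon>`. Its stroke #008000 means score at S509, F1718. After flipping Y the toolpath is (155.0161,46.9518) → (152.7377,51.6964) → (155.0266,56.4360) → (160.1593,57.6015) → (164.2707,54.3153) → (164.2649,49.0520) → (160.1462,45.7749) → (155.0161,46.9518), returning to the start.

Shape 2 is a circle drawn with `<circle>`. Its stroke #008000 means score at S509, F1718. After flipping Y the toolpath is (145.0627,118.2843) → (139.0864,132.7123) → (124.6584,138.6886) → (110.2304,132.7123) → (104.2541,118.2843) → (110.2304,103.8563) → (124.6584,97.8800) → (139.0864,103.8563) → (145.0627,118.2843), returning to the start.

Shape 3 is a quadratic bezier drawn with `<path>`. Its stroke #000000 means cut at S842, F742. After flipping Y the toolpath is (127.7432,68.7533) → (129.7933,81.8343) → (127.2492,95.2609) → (120.1109,109.0332) → (108.3783,123.1512).

Shape 4 is a regular polygon drawn with `<path>`. Its stroke #008000 means score at S509, F1718. After flipping Y the toolpath is (23.7269,40.6230) → (32.0076,77.8208) → (69.9437,81.4401) → (85.1087,46.4792) → (56.5452,21.2528) → (23.7269,40.6230), returning to the start.

Shape 5 is a circle drawn with `<circle>`. Its stroke #008000 means score at S509, F1718. After flipping Y the toolpath is (118.0976,24.4105) → (116.1615,29.0846) → (111.4874,31.0207) → (106.8133,29.0846) → (104.8772,24.4105) → (106.8133,19.7364) → (111.4874,17.8003) → (116.1615,19.7364) → (118.0976,24.4105), returning to the start.

Shape 6 is a rectangle drawn with `<rect>`. Its stroke #008000 means score at S509, F1718. After flipping Y the toolpath is (69.6392,137.7985) → (141.0509,137.7985) → (141.0509,107.8004) → (69.6392,107.8004) → (69.6392,137.7985), returning to the start.

Shape 7 is a rectangle drawn with `<path>`. Its stroke #000000 means cut at S842, F742. After flipping Y the toolpath is (11.9043,156.8671) → (74.6706,156.8671) → (74.6706,87.3828) → (11.9043,87.3828) → (11.9043,156.8671), returning to the start.

(bCNC post)
(Date: synthetic)
G21
G90
G00 X155.0161 Y46.9518
M3 S509
G1 X152.7377 Y51.6964 F1718
G1 X155.0266 Y56.4360
G1 X160.1593 Y57.6015
G1 X164.2707 Y54.3153
G1 X164.2649 Y49.0520
G1 X160.1462 Y45.7749
G1 X155.0161 Y46.9518
G00 X145.0627 Y118.2843
M3 S509
G1 X139.0864 Y132.7123 F1718
G1 X124.6584 Y138.6886
G1 X110.2304 Y132.7123
G1 X104.2541 Y118.2843
G1 X110.2304 Y103.8563
G1 X124.6584 Y97.8800
G1 X139.0864 Y103.8563
G1 X145.0627 Y118.2843
G00 X127.7432 Y68.7533
M3 S842
G1 X129.7933 Y81.8343 F742
G1 X127.2492 Y95.2609
G1 X120.1109 Y109.0332
G1 X108.3783 Y123.1512
G00 X23.7269 Y40.6230
M3 S509
G1 X32.0076 Y77.8208 F1718
G1 X69.9437 Y81.4401
G1 X85.1087 Y46.4792
G1 X56.5452 Y21.2528
G1 X23.7269 Y40.6230
G00 X118.0976 Y24.4105
M3 S509
G1 X116.1615 Y29.0846 F1718
G1 X111.4874 Y31.0207
G1 X106.8133 Y29.0846
G1 X104.8772 Y24.4105
G1 X106.8133 Y19.7364
G1 X111.4874 Y17.8003
G1 X116.1615 Y19.7364
G1 X118.0976 Y24.4105
G00 X69.6392 Y137.7985
M3 S509
G1 X141.0509 Y137.7985 F1718
G1 X141.0509 Y107.8004
G1 X69.6392 Y107.8004
G1 X69.6392 Y137.7985
G00 X11.9043 Y156.8671
M3 S842
G1 X74.6706 Y156.8671 F742
G1 X74.6706 Y87.3828
G1 X11.9043 Y87.3828
G1 X11.9043 Y156.8671
M5
G00 X0.0000 Y0.0000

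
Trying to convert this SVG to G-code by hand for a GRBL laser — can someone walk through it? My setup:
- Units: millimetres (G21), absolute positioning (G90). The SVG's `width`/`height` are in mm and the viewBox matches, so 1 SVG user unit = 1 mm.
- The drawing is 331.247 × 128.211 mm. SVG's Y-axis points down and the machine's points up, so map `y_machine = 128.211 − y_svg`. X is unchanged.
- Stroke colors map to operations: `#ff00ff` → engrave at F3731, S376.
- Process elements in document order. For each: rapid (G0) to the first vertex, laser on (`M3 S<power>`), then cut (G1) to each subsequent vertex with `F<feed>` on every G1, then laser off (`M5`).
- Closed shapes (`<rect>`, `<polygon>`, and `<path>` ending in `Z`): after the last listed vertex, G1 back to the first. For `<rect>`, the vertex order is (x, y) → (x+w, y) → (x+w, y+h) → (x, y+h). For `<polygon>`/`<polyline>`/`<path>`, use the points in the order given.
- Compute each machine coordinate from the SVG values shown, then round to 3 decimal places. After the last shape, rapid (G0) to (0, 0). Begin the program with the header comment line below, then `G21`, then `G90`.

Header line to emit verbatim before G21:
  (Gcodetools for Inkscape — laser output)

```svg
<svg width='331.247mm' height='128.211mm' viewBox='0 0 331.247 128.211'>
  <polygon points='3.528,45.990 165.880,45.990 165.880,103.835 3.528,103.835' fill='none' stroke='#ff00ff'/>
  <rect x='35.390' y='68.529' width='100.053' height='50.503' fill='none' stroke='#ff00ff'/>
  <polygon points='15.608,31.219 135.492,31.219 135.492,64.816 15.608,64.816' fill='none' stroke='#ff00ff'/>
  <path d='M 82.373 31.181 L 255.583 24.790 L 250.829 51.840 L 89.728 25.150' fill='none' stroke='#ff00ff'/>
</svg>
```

Since the viewBox matches the mm dimensions, user units are millimetres directly. The only transform is the Y-flip y_m = 128.211 − y_svg.

Shape 1 is a rectangle drawn with `<polygon>`. Its stroke #ff00ff means engrave at S376, F3731. After flipping Y the toolpath is (3.528,82.221) → (165.880,82.221) → (165.880,24.376) → (3.528,24.376) → (3.528,82.221), returning to the start.

Shape 2 is a rectangle drawn with `<rect>`. Its stroke #ff00ff means engrave at S376, F3731. After flipping Y the toolpath is (35.390,59.682) → (135.443,59.682) → (135.443,9.179) → (35.390,9.179) → (35.390,59.682), returning to the start.

Shape 3 is a rectangle drawn with `<polygon>`. Its stroke #ff00ff means engrave at S376, F3731. After flipping Y the toolpath is (15.608,96.992) → (135.492,96.992) → (135.492,63.395) → (15.608,63.395) → (15.608,96.992), returning to the start.

Shape 4 is a open polyline drawn with `<path>`. Its stroke #ff00ff means engrave at S376, F3731. After flipping Y the toolpath is (82.373,97.030) → (255.583,103.421) → (250.829,76.371) → (89.728,103.061).

(Gcodetools for Inkscape — laser output)
G21
G90
G0 X3.528 Y82.221
M3 S376
G1 X165.880 Y82.221 F3731
G1 X165.880 Y24.376 F3731
G1 X3.528 Y24.376 F3731
G1 X3.528 Y82.221 F3731
M5
G0 X35.390 Y59.682
M3 S376
G1 X135.443 Y59.682 F3731
G1 X135.443 Y9.179 F3731
G1 X35.390 Y9.179 F3731
G1 X35.390 Y59.682 F3731
M5
G0 X15.608 Y96.992
M3 S376
G1 X135.492 Y96.992 F3731
G1 X135.492 Y63.395 F3731
G1 X15.608 Y63.395 F3731
G1 X15.608 Y96.992 F3731
M5
G0 X82.373 Y97.030
M3 S376
G1 X255.583 Y103.421 F3731
G1 X250.829 Y76.371 F3731
G1 X89.728 Y103.061 F3731
M5
G0 X0.000 Y0.000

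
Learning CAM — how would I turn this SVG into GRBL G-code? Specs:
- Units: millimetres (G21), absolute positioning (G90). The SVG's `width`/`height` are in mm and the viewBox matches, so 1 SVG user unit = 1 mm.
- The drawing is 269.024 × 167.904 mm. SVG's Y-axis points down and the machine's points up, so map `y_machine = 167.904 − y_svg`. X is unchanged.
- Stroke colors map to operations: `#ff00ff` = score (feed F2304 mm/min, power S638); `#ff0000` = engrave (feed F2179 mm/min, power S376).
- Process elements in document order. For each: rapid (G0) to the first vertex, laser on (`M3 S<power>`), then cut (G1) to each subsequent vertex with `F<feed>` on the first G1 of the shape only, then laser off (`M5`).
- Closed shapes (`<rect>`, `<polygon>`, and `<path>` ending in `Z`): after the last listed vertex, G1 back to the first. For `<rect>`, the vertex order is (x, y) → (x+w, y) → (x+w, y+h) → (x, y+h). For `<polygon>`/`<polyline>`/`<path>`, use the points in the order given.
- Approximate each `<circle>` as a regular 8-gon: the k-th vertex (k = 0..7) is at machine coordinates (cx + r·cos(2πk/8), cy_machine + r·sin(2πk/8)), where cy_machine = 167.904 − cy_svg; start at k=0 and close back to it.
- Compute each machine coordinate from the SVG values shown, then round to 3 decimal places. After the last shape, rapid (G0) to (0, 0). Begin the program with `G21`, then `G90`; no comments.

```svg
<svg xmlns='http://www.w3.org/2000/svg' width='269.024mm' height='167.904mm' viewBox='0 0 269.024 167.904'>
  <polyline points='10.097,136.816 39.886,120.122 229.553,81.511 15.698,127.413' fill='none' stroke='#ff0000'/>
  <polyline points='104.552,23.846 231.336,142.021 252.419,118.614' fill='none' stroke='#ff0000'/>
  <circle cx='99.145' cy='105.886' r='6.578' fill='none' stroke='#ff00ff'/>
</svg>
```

G21
G90
G0 X10.097 Y31.088
M3 S376
G1 X39.886 Y47.782 F2179
G1 X229.553 Y86.393
G1 X15.698 Y40.491
M5
G0 X104.552 Y144.058
M3 S376
G1 X231.336 Y25.883 F2179
G1 X252.419 Y49.290
M5
G0 X105.723 Y62.018
M3 S638
G1 X103.796 Y66.669 F2304
G1 X99.145 Y68.596
G1 X94.494 Y66.669
G1 X92.567 Y62.018
G1 X94.494 Y57.367
G1 X99.145 Y55.440
G1 X103.796 Y57.367
G1 X105.723 Y62.018
M5
G0 X0.000 Y0.000

viewBox `0 0 269.024 167.904` with mm width/height → 1 unit = 1 mm. Flip: y_m = 167.904 − y_svg.

**Shape 1** — `<polyline>` open polyline, stroke `#ff0000` → engrave (S376, F2179). Machine vertices: (10.097,31.088) → (39.886,47.782) → (229.553,86.393) → (15.698,40.491). Open path.

**Shape 2** — `<polyline>` open polyline, stroke `#ff0000` → engrave (S376, F2179). Machine vertices: (104.552,144.058) → (231.336,25.883) → (252.419,49.290). Open path.

**Shape 3** — `<circle>` circle, stroke `#ff00ff` → score (S638, F2304). Machine vertices: (105.723,62.018) → (103.796,66.669) → (99.145,68.596) → (94.494,66.669) → (92.567,62.018) → (94.494,57.367) → (99.145,55.440) → (103.796,57.367) → (105.723,62.018). Closed: final G1 returns to the first vertex.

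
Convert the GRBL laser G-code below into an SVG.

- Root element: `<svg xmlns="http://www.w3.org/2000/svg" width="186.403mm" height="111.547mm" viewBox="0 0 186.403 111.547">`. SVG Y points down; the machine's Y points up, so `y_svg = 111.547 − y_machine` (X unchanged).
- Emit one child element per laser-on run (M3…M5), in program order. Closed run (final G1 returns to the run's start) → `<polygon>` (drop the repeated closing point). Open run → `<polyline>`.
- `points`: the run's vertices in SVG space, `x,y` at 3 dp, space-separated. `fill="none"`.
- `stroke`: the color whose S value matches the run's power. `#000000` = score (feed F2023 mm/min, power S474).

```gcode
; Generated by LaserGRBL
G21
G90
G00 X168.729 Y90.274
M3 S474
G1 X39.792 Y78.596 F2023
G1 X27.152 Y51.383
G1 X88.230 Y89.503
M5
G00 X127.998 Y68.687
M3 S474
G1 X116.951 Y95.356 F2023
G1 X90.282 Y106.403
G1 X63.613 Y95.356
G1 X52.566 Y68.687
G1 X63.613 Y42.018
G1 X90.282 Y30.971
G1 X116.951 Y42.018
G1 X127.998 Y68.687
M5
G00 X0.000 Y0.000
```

y_svg = 111.547 − y_m. Every run uses S474, so all elements get stroke `#000000` (score).

[1] open run; points: 168.729,21.273 39.792,32.951 27.152,60.164 88.230,22.044

[2] closed run; points: 127.998,42.860 116.951,16.191 90.282,5.144 63.613,16.191 52.566,42.860 63.613,69.529 90.282,80.576 116.951,69.529

<svg xmlns="http://www.w3.org/2000/svg" width="186.403mm" height="111.547mm" viewBox="0 0 186.403 111.547">
  <polyline points="168.729,21.273 39.792,32.951 27.152,60.164 88.230,22.044" fill="none" stroke="#000000"/>
  <polygon points="127.998,42.860 116.951,16.191 90.282,5.144 63.613,16.191 52.566,42.860 63.613,69.529 90.282,80.576 116.951,69.529" fill="none" stroke="#000000"/>
</svg>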